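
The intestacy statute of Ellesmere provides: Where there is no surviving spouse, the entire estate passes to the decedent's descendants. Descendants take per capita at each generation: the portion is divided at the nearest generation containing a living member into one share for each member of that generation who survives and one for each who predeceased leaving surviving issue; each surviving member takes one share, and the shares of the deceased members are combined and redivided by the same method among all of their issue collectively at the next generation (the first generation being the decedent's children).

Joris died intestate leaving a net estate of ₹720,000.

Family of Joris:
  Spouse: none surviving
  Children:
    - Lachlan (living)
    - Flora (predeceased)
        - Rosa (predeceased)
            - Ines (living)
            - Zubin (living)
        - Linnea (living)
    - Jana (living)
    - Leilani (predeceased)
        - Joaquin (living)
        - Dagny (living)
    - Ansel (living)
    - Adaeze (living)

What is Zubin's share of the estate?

The entire ₹720,000 passes to the descendants.
That amount (₹720,000) is divided at the children's generation into 6 shares of ₹120,000. Lachlan, Jana, Ansel, and Adaeze each take ₹120,000. The 2 shares of the deceased (Flora and Leilani) are combined into a pool of ₹240,000.
That pool (₹240,000) is divided at the grandchildren's generation into 4 shares of ₹60,000. Linnea, Joaquin, and Dagny each take ₹60,000. The remaining share for the deceased Rosa (₹60,000) is carried to the next generation.
That pool (₹60,000) is divided at the great-grandchildren's generation equally among Ines and Zubin: ₹30,000 each.

Zubin receives ₹30,000.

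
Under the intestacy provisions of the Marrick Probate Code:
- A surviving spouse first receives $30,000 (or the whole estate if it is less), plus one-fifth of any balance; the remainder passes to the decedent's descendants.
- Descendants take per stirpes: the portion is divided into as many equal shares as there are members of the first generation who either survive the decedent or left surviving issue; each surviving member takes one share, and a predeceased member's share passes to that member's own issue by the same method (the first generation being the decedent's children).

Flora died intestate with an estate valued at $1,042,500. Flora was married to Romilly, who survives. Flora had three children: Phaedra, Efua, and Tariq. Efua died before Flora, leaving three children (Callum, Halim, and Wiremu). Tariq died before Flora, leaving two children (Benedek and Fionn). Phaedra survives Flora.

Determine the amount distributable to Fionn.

Fionn receives $135,000.

Romilly first takes $30,000, leaving a balance of $1,012,500. Romilly then takes one-fifth of the balance ($202,500), for a total of $232,500. The remaining $810,000 passes to the descendants.
The descendants' portion ($810,000) is divided into 3 shares of $270,000: Phaedra takes $270,000; Efua's $270,000 share passes to Efua's issue; Tariq's $270,000 share passes to Tariq's issue.
Efua's share ($270,000) is divided into 3 shares of $90,000: Callum, Halim, and Wiremu each take $90,000.
Tariq's share ($270,000) is divided into 2 shares of $135,000: Benedek and Fionn each take $135,000.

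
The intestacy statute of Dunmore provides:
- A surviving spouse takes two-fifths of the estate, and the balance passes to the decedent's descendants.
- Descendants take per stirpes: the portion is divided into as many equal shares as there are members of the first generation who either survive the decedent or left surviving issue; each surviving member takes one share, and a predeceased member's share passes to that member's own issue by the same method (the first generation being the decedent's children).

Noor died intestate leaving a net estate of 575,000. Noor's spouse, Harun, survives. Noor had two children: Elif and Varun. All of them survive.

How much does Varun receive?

Varun receives 172,500.

Harun takes two-fifths of 575,000 = 230,000. The remaining 345,000 passes to the descendants.
The descendants' portion (345,000) is divided into 2 shares of 172,500: Elif and Varun each take 172,500.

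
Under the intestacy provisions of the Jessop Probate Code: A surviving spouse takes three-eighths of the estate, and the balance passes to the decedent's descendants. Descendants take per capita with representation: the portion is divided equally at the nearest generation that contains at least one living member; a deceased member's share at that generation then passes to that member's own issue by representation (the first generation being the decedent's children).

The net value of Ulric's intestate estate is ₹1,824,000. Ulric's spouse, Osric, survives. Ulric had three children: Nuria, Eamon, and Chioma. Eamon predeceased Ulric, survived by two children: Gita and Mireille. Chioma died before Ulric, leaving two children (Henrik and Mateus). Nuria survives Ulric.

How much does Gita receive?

Osric takes three-eighths of ₹1,824,000 = ₹684,000. The remaining ₹1,140,000 passes to the descendants.
The descendants' portion (₹1,140,000) is divided into 3 shares of ₹380,000: Nuria takes ₹380,000; Eamon's ₹380,000 share passes to Eamon's issue; Chioma's ₹380,000 share passes to Chioma's issue.
Eamon's share (₹380,000) is divided into 2 shares of ₹190,000: Gita and Mireille each take ₹190,000.
Chioma's share (₹380,000) is divided into 2 shares of ₹190,000: Henrik and Mateus each take ₹190,000.

Gita receives ₹190,000.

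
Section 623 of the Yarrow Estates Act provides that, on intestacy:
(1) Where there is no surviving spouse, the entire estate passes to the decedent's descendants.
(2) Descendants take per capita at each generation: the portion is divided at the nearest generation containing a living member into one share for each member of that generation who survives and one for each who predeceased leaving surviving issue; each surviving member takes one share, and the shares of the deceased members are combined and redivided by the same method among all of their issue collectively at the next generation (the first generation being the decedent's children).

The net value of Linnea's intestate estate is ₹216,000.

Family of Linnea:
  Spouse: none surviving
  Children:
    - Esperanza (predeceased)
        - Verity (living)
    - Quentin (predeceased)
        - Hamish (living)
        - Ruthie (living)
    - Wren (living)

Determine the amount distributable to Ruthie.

The entire ₹216,000 passes to the descendants.
That amount (₹216,000) is divided at the children's generation into 3 shares of ₹72,000. Wren takes ₹72,000. The 2 shares of the deceased (Esperanza and Quentin) are combined into a pool of ₹144,000.
That pool (₹144,000) is divided at the grandchildren's generation equally among Verity, Hamish, and Ruthie: ₹48,000 each.

Ruthie receives ₹48,000.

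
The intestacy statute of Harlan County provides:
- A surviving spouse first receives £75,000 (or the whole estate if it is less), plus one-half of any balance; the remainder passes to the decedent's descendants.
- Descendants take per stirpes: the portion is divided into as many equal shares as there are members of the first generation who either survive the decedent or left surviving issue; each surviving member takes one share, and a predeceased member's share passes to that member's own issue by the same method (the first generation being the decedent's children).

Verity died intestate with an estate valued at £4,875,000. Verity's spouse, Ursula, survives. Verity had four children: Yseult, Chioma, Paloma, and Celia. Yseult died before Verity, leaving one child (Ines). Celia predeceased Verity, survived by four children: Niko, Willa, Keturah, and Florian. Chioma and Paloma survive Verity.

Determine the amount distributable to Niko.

Ursula first takes £75,000, leaving a balance of £4,800,000. Ursula then takes one-half of the balance (£2,400,000), for a total of £2,475,000. The remaining £2,400,000 passes to the descendants.
The descendants' portion (£2,400,000) is divided into 4 shares of £600,000: Chioma and Paloma each take £600,000; Yseult's £600,000 share passes to Yseult's issue; Celia's £600,000 share passes to Celia's issue.
Yseult's share (£600,000) passes entirely to Ines.
Celia's share (£600,000) is divided into 4 shares of £150,000: Niko, Willa, Keturah, and Florian each take £150,000.

Niko receives £150,000.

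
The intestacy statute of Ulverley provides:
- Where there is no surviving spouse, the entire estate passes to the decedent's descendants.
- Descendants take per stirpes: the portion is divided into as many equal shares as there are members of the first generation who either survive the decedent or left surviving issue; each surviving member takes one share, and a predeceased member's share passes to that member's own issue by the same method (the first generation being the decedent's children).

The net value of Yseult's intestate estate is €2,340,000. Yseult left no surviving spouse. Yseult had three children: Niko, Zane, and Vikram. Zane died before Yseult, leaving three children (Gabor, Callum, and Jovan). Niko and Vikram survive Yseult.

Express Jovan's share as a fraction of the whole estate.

Jovan receives 1/9 of the estate.

The entire €2,340,000 passes to the descendants.
That amount (€2,340,000) is divided into 3 shares of €780,000: Niko and Vikram each take €780,000; Zane's €780,000 share passes to Zane's issue.
Zane's share (€780,000) is divided into 3 shares of €260,000: Gabor, Callum, and Jovan each take €260,000.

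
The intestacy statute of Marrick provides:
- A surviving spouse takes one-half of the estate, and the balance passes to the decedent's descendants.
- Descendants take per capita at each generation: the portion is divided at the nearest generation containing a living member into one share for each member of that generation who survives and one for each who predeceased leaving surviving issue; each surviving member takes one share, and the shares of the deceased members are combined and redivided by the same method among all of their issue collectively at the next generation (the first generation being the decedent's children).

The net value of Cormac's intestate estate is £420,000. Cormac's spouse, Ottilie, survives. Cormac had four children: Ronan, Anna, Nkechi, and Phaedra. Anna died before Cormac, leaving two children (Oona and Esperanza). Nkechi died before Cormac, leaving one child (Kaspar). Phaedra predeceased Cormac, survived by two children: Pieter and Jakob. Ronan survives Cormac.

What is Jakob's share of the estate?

Jakob receives £31,500.

Ottilie takes one-half of £420,000 = £210,000. The remaining £210,000 passes to the descendants.
The descendants' portion (£210,000) is divided at the children's generation into 4 shares of £52,500. Ronan takes £52,500. The 3 shares of the deceased (Anna, Nkechi, and Phaedra) are combined into a pool of £157,500.
That pool (£157,500) is divided at the grandchildren's generation equally among Oona, Esperanza, Kaspar, Pieter, and Jakob: £31,500 each.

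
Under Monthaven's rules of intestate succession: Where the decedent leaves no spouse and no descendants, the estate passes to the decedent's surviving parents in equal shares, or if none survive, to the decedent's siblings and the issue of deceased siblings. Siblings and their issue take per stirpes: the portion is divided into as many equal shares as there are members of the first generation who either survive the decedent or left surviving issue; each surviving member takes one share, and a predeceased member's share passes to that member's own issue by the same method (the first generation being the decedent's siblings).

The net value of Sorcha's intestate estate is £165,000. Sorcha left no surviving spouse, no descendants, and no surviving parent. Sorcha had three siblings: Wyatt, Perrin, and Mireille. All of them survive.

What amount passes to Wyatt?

Wyatt receives £55,000.

The entire £165,000 passes to the siblings and their issue.
That amount (£165,000) is divided into 3 shares of £55,000: Wyatt, Perrin, and Mireille each take £55,000.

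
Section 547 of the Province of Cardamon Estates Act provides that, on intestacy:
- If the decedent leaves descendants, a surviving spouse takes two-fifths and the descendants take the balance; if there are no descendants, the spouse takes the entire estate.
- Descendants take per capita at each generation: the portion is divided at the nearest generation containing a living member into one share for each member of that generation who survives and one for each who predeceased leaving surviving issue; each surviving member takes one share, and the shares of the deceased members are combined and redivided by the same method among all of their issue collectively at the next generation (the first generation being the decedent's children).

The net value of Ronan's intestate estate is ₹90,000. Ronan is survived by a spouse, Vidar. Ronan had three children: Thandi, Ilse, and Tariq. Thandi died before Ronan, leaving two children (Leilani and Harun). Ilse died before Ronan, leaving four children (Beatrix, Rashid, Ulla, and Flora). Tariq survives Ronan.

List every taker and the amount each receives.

Vidar: ₹36,000; Leilani: ₹6,000; Harun: ₹6,000; Beatrix: ₹6,000; Rashid: ₹6,000; Ulla: ₹6,000; Flora: ₹6,000; Tariq: ₹18,000

Vidar takes two-fifths of ₹90,000 = ₹36,000. The remaining ₹54,000 passes to the descendants.
The descendants' portion (₹54,000) is divided at the children's generation into 3 shares of ₹18,000. Tariq takes ₹18,000. The 2 shares of the deceased (Thandi and Ilse) are combined into a pool of ₹36,000.
That pool (₹36,000) is divided at the grandchildren's generation equally among Leilani, Harun, Beatrix, Rashid, Ulla, and Flora: ₹6,000 each.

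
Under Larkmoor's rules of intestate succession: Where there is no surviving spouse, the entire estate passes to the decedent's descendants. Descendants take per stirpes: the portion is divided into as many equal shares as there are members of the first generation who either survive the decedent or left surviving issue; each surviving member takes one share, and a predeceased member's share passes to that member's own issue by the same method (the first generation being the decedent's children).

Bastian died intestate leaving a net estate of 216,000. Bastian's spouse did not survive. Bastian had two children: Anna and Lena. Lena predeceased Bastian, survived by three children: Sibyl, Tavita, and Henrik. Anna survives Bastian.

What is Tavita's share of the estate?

The entire 216,000 passes to the descendants.
That amount (216,000) is divided into 2 shares of 108,000: Anna takes 108,000; Lena's 108,000 share passes to Lena's issue.
Lena's share (108,000) is divided into 3 shares of 36,000: Sibyl, Tavita, and Henrik each take 36,000.

Tavita receives 36,000.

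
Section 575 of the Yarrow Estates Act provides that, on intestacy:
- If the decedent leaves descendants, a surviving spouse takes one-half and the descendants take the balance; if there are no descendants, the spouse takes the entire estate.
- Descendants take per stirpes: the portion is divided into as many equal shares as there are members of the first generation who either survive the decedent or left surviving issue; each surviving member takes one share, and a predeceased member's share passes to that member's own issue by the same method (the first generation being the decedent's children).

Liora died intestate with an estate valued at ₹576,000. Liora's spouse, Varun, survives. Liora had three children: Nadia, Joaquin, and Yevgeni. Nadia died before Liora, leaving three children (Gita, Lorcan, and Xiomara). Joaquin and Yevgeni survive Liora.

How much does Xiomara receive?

Varun takes one-half of ₹576,000 = ₹288,000. The remaining ₹288,000 passes to the descendants.
The descendants' portion (₹288,000) is divided into 3 shares of ₹96,000: Joaquin and Yevgeni each take ₹96,000; Nadia's ₹96,000 share passes to Nadia's issue.
Nadia's share (₹96,000) is divided into 3 shares of ₹32,000: Gita, Lorcan, and Xiomara each take ₹32,000.

Xiomara receives ₹32,000.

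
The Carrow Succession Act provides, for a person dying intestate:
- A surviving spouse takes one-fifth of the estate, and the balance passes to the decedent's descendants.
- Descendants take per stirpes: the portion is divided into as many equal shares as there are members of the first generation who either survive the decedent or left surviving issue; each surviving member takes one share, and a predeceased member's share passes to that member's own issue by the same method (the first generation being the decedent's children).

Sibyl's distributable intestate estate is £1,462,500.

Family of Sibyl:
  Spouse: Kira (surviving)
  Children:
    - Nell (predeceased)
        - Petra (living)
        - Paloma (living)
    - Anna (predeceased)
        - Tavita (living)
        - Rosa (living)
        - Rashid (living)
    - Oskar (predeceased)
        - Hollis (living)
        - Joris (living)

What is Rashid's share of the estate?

Kira takes one-fifth of £1,462,500 = £292,500. The remaining £1,170,000 passes to the descendants.
The descendants' portion (£1,170,000) is divided into 3 shares of £390,000: Nell's £390,000 share passes to Nell's issue; Anna's £390,000 share passes to Anna's issue; Oskar's £390,000 share passes to Oskar's issue.
Nell's share (£390,000) is divided into 2 shares of £195,000: Petra and Paloma each take £195,000.
Anna's share (£390,000) is divided into 3 shares of £130,000: Tavita, Rosa, and Rashid each take £130,000.
Oskar's share (£390,000) is divided into 2 shares of £195,000: Hollis and Joris each take £195,000.

Rashid receives £130,000.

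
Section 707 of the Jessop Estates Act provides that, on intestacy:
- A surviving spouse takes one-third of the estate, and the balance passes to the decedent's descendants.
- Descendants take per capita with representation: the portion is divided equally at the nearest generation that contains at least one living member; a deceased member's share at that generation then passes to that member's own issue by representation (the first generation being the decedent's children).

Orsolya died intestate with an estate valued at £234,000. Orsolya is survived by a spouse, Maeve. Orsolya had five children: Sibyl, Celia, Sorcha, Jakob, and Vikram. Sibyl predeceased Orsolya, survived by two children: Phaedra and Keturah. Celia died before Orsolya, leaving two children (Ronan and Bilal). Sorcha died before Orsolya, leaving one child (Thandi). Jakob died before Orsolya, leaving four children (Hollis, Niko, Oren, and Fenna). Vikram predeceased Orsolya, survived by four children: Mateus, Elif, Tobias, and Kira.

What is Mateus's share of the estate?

Mateus receives £12,000.

Maeve takes one-third of £234,000 = £78,000. The remaining £156,000 passes to the descendants.
No child survives, so the initial division is made at the grandchildren's generation.
The descendants' portion (£156,000) is divided into 13 shares of £12,000: Phaedra, Keturah, Ronan, Bilal, Thandi, Hollis, Niko, Oren, Fenna, Mateus, Elif, Tobias, and Kira each take £12,000.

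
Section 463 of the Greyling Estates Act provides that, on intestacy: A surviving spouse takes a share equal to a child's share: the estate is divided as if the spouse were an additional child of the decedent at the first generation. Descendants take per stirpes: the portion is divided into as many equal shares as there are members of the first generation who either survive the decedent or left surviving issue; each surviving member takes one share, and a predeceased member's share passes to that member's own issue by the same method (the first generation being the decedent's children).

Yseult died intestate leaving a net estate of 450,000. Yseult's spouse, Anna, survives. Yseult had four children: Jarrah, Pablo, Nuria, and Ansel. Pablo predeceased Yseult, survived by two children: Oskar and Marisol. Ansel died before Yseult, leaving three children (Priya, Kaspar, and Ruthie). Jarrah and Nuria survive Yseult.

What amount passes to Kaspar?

The spouse counts as an additional share at the children's level, so there are 5 primary shares of 90,000. Anna takes one such share (90,000).
The children's combined portion (360,000) is divided into 4 shares of 90,000: Jarrah and Nuria each take 90,000; Pablo's 90,000 share passes to Pablo's issue; Ansel's 90,000 share passes to Ansel's issue.
Pablo's share (90,000) is divided into 2 shares of 45,000: Oskar and Marisol each take 45,000.
Ansel's share (90,000) is divided into 3 shares of 30,000: Priya, Kaspar, and Ruthie each take 30,000.

Kaspar receives 30,000.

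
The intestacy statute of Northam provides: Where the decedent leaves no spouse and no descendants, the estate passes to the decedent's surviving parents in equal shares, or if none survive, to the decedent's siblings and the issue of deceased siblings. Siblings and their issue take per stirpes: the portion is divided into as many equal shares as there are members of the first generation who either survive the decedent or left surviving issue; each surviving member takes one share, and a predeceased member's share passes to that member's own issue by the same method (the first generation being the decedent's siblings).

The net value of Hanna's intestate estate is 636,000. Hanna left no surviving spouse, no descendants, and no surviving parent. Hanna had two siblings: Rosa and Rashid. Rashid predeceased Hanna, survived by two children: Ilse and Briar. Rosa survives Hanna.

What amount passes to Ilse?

The entire 636,000 passes to the siblings and their issue.
That amount (636,000) is divided into 2 shares of 318,000: Rosa takes 318,000; Rashid's 318,000 share passes to Rashid's issue.
Rashid's share (318,000) is divided into 2 shares of 159,000: Ilse and Briar each take 159,000.

Ilse receives 159,000.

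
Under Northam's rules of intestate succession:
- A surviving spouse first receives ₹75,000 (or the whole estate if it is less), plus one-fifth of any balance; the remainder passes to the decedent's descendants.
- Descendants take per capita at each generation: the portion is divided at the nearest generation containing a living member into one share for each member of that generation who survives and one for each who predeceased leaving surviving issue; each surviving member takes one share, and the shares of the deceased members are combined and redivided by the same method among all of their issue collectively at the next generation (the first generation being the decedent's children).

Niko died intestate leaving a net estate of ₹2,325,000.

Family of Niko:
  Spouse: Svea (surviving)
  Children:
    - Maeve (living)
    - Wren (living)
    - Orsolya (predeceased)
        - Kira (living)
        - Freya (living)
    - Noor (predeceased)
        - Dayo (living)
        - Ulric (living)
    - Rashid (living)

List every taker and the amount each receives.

Svea first takes ₹75,000, leaving a balance of ₹2,250,000. Svea then takes one-fifth of the balance (₹450,000), for a total of ₹525,000. The remaining ₹1,800,000 passes to the descendants.
The descendants' portion (₹1,800,000) is divided at the children's generation into 5 shares of ₹360,000. Maeve, Wren, and Rashid each take ₹360,000. The 2 shares of the deceased (Orsolya and Noor) are combined into a pool of ₹720,000.
That pool (₹720,000) is divided at the grandchildren's generation equally among Kira, Freya, Dayo, and Ulric: ₹180,000 each.

Svea: ₹525,000; Maeve: ₹360,000; Wren: ₹360,000; Kira: ₹180,000; Freya: ₹180,000; Dayo: ₹180,000; Ulric: ₹180,000; Rashid: ₹360,000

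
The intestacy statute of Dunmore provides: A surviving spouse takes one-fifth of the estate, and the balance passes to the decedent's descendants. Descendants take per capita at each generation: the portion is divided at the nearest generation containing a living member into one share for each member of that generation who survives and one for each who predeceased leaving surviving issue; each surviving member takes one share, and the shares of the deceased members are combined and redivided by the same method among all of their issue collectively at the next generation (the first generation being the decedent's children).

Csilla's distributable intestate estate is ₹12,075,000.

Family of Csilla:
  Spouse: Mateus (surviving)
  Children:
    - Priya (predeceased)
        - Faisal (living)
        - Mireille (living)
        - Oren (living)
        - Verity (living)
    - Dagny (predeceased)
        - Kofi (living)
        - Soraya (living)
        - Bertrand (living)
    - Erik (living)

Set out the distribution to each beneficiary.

Mateus takes one-fifth of ₹12,075,000 = ₹2,415,000. The remaining ₹9,660,000 passes to the descendants.
The descendants' portion (₹9,660,000) is divided at the children's generation into 3 shares of ₹3,220,000. Erik takes ₹3,220,000. The 2 shares of the deceased (Priya and Dagny) are combined into a pool of ₹6,440,000.
That pool (₹6,440,000) is divided at the grandchildren's generation equally among Faisal, Mireille, Oren, Verity, Kofi, Soraya, and Bertrand: ₹920,000 each.

Mateus: ₹2,415,000; Faisal: ₹920,000; Mireille: ₹920,000; Oren: ₹920,000; Verity: ₹920,000; Kofi: ₹920,000; Soraya: ₹920,000; Bertrand: ₹920,000; Erik: ₹3,220,000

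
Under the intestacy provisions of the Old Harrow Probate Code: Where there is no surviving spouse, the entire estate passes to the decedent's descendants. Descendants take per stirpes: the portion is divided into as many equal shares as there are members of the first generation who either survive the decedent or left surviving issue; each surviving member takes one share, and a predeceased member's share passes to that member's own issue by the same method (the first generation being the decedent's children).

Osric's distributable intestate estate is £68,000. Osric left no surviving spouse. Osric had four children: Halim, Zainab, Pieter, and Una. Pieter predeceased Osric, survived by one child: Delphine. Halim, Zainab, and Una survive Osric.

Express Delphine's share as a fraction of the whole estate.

Delphine receives 1/4 of the estate.

The entire £68,000 passes to the descendants.
That amount (£68,000) is divided into 4 shares of £17,000: Halim, Zainab, and Una each take £17,000; Pieter's £17,000 share passes to Pieter's issue.
Pieter's share (£17,000) passes entirely to Delphine.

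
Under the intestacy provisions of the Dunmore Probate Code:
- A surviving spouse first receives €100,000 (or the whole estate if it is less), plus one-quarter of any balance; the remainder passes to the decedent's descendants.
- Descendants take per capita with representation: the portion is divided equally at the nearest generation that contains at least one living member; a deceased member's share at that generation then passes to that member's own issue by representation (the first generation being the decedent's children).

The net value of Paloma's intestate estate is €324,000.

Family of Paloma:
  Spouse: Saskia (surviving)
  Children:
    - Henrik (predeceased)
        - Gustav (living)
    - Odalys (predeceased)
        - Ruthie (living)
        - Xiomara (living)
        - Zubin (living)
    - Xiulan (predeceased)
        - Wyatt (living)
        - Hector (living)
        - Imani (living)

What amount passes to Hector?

Hector receives €24,000.

Saskia first takes €100,000, leaving a balance of €224,000. Saskia then takes one-quarter of the balance (€56,000), for a total of €156,000. The remaining €168,000 passes to the descendants.
No child survives, so the initial division is made at the grandchildren's generation.
The descendants' portion (€168,000) is divided into 7 shares of €24,000: Gustav, Ruthie, Xiomara, Zubin, Wyatt, Hector, and Imani each take €24,000.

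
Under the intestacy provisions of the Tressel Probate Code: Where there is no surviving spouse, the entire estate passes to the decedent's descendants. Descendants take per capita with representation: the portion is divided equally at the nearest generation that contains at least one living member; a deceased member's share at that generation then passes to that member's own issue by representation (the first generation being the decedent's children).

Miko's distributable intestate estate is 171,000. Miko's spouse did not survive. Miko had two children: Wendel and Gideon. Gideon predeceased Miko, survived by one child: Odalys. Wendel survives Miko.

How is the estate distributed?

The entire 171,000 passes to the descendants.
That amount (171,000) is divided into 2 shares of 85,500: Wendel takes 85,500; Gideon's 85,500 share passes to Gideon's issue.
Gideon's share (85,500) passes entirely to Odalys.

Wendel: 85,500; Odalys: 85,500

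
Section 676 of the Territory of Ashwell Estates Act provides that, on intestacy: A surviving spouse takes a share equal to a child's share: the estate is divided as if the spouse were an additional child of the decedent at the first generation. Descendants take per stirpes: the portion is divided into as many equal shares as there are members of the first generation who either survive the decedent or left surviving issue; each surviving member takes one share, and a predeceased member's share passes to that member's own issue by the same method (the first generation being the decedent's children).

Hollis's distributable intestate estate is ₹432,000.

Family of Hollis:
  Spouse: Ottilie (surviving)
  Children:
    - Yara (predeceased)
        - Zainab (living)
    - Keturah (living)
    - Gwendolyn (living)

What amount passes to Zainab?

The spouse counts as an additional share at the children's level, so there are 4 primary shares of ₹108,000. Ottilie takes one such share (₹108,000).
The children's combined portion (₹324,000) is divided into 3 shares of ₹108,000: Keturah and Gwendolyn each take ₹108,000; Yara's ₹108,000 share passes to Yara's issue.
Yara's share (₹108,000) passes entirely to Zainab.

Zainab receives ₹108,000.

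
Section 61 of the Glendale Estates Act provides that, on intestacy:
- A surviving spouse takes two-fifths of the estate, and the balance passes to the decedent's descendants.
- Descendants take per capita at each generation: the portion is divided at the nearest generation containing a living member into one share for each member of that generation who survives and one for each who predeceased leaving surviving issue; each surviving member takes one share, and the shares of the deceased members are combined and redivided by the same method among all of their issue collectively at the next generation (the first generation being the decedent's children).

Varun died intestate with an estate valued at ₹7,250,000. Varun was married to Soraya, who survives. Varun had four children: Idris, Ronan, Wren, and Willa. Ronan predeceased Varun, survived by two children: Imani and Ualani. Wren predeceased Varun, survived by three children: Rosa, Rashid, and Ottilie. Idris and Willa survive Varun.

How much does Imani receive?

Soraya takes two-fifths of ₹7,250,000 = ₹2,900,000. The remaining ₹4,350,000 passes to the descendants.
The descendants' portion (₹4,350,000) is divided at the children's generation into 4 shares of ₹1,087,500. Idris and Willa each take ₹1,087,500. The 2 shares of the deceased (Ronan and Wren) are combined into a pool of ₹2,175,000.
That pool (₹2,175,000) is divided at the grandchildren's generation equally among Imani, Ualani, Rosa, Rashid, and Ottilie: ₹435,000 each.

Imani receives ₹435,000.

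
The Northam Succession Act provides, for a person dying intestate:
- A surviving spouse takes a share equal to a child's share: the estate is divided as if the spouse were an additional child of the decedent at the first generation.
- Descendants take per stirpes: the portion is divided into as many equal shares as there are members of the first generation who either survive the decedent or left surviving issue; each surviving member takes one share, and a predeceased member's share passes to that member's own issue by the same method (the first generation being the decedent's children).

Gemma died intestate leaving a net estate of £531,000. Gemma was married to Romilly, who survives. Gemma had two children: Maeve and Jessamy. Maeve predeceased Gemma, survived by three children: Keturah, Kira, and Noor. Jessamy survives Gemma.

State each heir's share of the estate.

Romilly: £177,000; Keturah: £59,000; Kira: £59,000; Noor: £59,000; Jessamy: £177,000

The spouse counts as an additional share at the children's level, so there are 3 primary shares of £177,000. Romilly takes one such share (£177,000).
The children's combined portion (£354,000) is divided into 2 shares of £177,000: Jessamy takes £177,000; Maeve's £177,000 share passes to Maeve's issue.
Maeve's share (£177,000) is divided into 3 shares of £59,000: Keturah, Kira, and Noor each take £59,000.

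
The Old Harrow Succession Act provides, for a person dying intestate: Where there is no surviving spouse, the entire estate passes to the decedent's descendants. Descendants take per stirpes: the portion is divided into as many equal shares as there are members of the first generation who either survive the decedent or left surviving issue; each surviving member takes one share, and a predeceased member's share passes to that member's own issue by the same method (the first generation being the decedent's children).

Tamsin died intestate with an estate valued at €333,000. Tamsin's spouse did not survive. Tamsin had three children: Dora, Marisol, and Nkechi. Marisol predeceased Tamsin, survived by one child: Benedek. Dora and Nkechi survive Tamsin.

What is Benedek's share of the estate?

The entire €333,000 passes to the descendants.
That amount (€333,000) is divided into 3 shares of €111,000: Dora and Nkechi each take €111,000; Marisol's €111,000 share passes to Marisol's issue.
Marisol's share (€111,000) passes entirely to Benedek.

Benedek receives €111,000.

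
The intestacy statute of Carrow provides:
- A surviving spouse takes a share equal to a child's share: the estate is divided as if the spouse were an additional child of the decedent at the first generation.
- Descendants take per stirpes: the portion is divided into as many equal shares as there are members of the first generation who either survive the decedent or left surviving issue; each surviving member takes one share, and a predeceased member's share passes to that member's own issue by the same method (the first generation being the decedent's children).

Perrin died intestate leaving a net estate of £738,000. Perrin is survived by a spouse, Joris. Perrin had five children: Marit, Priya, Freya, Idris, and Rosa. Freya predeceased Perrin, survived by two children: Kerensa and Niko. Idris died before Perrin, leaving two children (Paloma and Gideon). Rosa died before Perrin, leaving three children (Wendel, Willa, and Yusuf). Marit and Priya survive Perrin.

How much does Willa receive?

Willa receives £41,000.

The spouse counts as an additional share at the children's level, so there are 6 primary shares of £123,000. Joris takes one such share (£123,000).
The children's combined portion (£615,000) is divided into 5 shares of £123,000: Marit and Priya each take £123,000; Freya's £123,000 share passes to Freya's issue; Idris's £123,000 share passes to Idris's issue; Rosa's £123,000 share passes to Rosa's issue.
Freya's share (£123,000) is divided into 2 shares of £61,500: Kerensa and Niko each take £61,500.
Idris's share (£123,000) is divided into 2 shares of £61,500: Paloma and Gideon each take £61,500.
Rosa's share (£123,000) is divided into 3 shares of £41,000: Wendel, Willa, and Yusuf each take £41,000.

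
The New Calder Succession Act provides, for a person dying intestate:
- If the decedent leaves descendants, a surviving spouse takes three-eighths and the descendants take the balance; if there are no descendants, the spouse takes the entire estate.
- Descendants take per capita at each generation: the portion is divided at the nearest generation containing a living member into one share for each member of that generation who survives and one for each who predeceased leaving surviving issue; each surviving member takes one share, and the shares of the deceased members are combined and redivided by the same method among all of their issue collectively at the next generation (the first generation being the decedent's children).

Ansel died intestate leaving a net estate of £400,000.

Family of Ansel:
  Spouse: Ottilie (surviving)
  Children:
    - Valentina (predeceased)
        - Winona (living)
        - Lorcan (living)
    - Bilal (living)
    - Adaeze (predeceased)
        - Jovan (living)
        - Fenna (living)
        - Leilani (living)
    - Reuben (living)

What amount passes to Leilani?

Ottilie takes three-eighths of £400,000 = £150,000. The remaining £250,000 passes to the descendants.
The descendants' portion (£250,000) is divided at the children's generation into 4 shares of £62,500. Bilal and Reuben each take £62,500. The 2 shares of the deceased (Valentina and Adaeze) are combined into a pool of £125,000.
That pool (£125,000) is divided at the grandchildren's generation equally among Winona, Lorcan, Jovan, Fenna, and Leilani: £25,000 each.

Leilani receives £25,000.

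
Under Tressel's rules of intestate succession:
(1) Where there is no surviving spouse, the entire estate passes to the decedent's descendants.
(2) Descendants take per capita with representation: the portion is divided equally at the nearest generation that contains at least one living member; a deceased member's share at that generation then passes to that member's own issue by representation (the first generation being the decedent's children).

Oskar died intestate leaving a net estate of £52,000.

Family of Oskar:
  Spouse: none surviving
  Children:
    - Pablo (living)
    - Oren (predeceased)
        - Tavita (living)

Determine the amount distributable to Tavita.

The entire £52,000 passes to the descendants.
That amount (£52,000) is divided into 2 shares of £26,000: Pablo takes £26,000; Oren's £26,000 share passes to Oren's issue.
Oren's share (£26,000) passes entirely to Tavita.

Tavita receives £26,000.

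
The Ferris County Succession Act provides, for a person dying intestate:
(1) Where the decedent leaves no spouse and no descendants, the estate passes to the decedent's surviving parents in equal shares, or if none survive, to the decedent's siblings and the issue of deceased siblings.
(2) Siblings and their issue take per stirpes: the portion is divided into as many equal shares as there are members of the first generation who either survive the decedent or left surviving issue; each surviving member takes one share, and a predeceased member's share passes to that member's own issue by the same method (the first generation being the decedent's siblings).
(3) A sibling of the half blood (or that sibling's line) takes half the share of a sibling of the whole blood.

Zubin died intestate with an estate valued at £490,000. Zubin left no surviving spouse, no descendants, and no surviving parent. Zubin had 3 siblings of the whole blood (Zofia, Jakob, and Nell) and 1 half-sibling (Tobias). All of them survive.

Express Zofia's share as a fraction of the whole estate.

The entire £490,000 passes to the siblings and their issue.
Counting each half-blood sibling's line as half a unit, there are 7/2 units in £490,000, so one unit is £140,000. Whole-blood lines (Zofia, Jakob, and Nell) take £140,000 each; half-blood lines (Tobias) take £70,000 each.

Zofia receives 2/7 of the estate.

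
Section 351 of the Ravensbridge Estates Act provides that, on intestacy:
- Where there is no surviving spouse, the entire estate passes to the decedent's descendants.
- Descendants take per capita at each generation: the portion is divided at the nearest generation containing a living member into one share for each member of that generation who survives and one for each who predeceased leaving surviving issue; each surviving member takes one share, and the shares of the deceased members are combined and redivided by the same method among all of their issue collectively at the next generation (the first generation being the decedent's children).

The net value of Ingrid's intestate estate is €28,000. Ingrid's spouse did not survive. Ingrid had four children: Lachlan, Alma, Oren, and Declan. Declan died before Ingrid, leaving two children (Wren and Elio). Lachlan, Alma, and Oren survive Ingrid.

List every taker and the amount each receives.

Lachlan: €7,000; Alma: €7,000; Oren: €7,000; Wren: €3,500; Elio: €3,500

The entire €28,000 passes to the descendants.
That amount (€28,000) is divided at the children's generation into 4 shares of €7,000. Lachlan, Alma, and Oren each take €7,000. The remaining share for the deceased Declan (€7,000) is carried to the next generation.
That pool (€7,000) is divided at the grandchildren's generation equally among Wren and Elio: €3,500 each.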